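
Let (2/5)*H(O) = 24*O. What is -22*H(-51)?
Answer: 67320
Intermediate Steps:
H(O) = 60*O (H(O) = 5*(24*O)/2 = 60*O)
-22*H(-51) = -1320*(-51) = -22*(-3060) = 67320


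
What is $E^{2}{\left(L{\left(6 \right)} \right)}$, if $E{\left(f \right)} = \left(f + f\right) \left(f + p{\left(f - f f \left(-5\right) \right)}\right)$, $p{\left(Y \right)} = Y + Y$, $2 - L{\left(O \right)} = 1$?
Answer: $676$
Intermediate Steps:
$L{\left(O \right)} = 1$ ($L{\left(O \right)} = 2 - 1 = 1$)
$p{\left(Y \right)} = 2 Y$
$E{\left(f \right)} = 2 f \left(3 f + 10 f^{2}\right)$ ($E{\left(f \right)} = \left(f + f\right) \left(f + 2 \left(f - f f \left(-5\right)\right)\right) = 2 f \left(f + 2 \left(f - f^{2} \left(-5\right)\right)\right) = 2 f \left(f + 2 \left(f - - 5 f^{2}\right)\right) = 2 f \left(f + 2 \left(f + 5 f^{2}\right)\right) = 2 f \left(f + \left(2 f + 10 f^{2}\right)\right) = 2 f \left(3 f + 10 f^{2}\right)$)
$E^{2}{\left(L{\left(6 \right)} \right)} = \left(1^{2} \left(6 + 20 \cdot 1\right)\right)^{2} = \left(1 \left(6 + 20\right)\right)^{2} = \left(1 \cdot 26\right)^{2} = 26^{2} = 676$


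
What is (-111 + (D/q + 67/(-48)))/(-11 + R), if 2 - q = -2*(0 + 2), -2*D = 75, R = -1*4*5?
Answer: 5695/1488 ≈ 3.8273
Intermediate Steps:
R = -20 (R = -4*5 = -20)
D = -75/2 (D = -½*75 = -75/2 ≈ -37.500)
q = 6 (q = 2 - (-2)*(0 + 2) = 2 - (-2)*2 = 2 - 1*(-4) = 2 + 4 = 6)
(-111 + (D/q + 67/(-48)))/(-11 + R) = (-111 + (-75/2/6 + 67/(-48)))/(-11 - 20) = (-111 + (-75/2*⅙ + 67*(-1/48)))/(-31) = (-111 + (-25/4 - 67/48))*(-1/31) = (-111 - 367/48)*(-1/31) = -5695/48*(-1/31) = 5695/1488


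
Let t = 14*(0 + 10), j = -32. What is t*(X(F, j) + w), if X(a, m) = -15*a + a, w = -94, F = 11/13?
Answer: -192640/13 ≈ -14818.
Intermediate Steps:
F = 11/13 (F = 11*(1/13) = 11/13 ≈ 0.84615)
X(a, m) = -14*a
t = 140 (t = 14*10 = 140)
t*(X(F, j) + w) = 140*(-14*11/13 - 94) = 140*(-154/13 - 94) = 140*(-1376/13) = -192640/13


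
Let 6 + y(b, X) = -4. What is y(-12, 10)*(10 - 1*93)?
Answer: 830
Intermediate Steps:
y(b, X) = -10 (y(b, X) = -6 - 4 = -10)
y(-12, 10)*(10 - 1*93) = -10*(10 - 1*93) = -10*(10 - 93) = -10*(-83) = 830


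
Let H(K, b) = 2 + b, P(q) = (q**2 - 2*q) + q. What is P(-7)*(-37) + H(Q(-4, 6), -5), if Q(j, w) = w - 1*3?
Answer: -2075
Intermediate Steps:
P(q) = q**2 - q
Q(j, w) = -3 + w (Q(j, w) = w - 3 = -3 + w)
P(-7)*(-37) + H(Q(-4, 6), -5) = -7*(-1 - 7)*(-37) + (2 - 5) = -7*(-8)*(-37) - 3 = 56*(-37) - 3 = -2072 - 3 = -2075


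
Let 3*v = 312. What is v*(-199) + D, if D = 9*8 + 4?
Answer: -20620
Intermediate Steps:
D = 76 (D = 72 + 4 = 76)
v = 104 (v = (1/3)*312 = 104)
v*(-199) + D = 104*(-199) + 76 = -20696 + 76 = -20620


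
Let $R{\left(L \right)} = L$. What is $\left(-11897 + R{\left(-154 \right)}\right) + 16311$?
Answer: $4260$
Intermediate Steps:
$\left(-11897 + R{\left(-154 \right)}\right) + 16311 = \left(-11897 - 154\right) + 16311 = -12051 + 16311 = 4260$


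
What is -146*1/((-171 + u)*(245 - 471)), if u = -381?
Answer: -73/62376 ≈ -0.0011703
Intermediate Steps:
-146*1/((-171 + u)*(245 - 471)) = -146*1/((-171 - 381)*(245 - 471)) = -146/((-226*(-552))) = -146/124752 = -146*1/124752 = -73/62376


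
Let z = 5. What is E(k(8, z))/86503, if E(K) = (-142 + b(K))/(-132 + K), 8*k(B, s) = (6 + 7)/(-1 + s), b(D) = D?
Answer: 197/15837571 ≈ 1.2439e-5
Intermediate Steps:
k(B, s) = 13/(8*(-1 + s)) (k(B, s) = ((6 + 7)/(-1 + s))/8 = (13/(-1 + s))/8 = 13/(8*(-1 + s)))
E(K) = (-142 + K)/(-132 + K)
E(k(8, z))/86503 = ((-142 + 13/(8*(-1 + 5)))/(-132 + 13/(8*(-1 + 5))))/86503 = ((-142 + (13/8)/4)/(-132 + (13/8)/4))*(1/86503) = ((-142 + (13/8)*(¼))/(-132 + (13/8)*(¼)))*(1/86503) = ((-142 + 13/32)/(-132 + 13/32))*(1/86503) = (-4531/32/(-4211/32))*(1/86503) = -32/4211*(-4531/32)*(1/86503) = (4531/4211)*(1/86503) = 197/15837571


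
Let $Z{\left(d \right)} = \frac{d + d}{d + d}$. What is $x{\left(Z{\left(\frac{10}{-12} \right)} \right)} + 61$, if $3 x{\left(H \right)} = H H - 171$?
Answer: $\frac{13}{3} \approx 4.3333$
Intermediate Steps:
$Z{\left(d \right)} = 1$ ($Z{\left(d \right)} = \frac{2 d}{2 d} = 2 d \frac{1}{2 d} = 1$)
$x{\left(H \right)} = -57 + \frac{H^{2}}{3}$ ($x{\left(H \right)} = \frac{H H - 171}{3} = \frac{H^{2} - 171}{3} = \frac{-171 + H^{2}}{3} = -57 + \frac{H^{2}}{3}$)
$x{\left(Z{\left(\frac{10}{-12} \right)} \right)} + 61 = \left(-57 + \frac{1^{2}}{3}\right) + 61 = \left(-57 + \frac{1}{3} \cdot 1\right) + 61 = \left(-57 + \frac{1}{3}\right) + 61 = - \frac{170}{3} + 61 = \frac{13}{3}$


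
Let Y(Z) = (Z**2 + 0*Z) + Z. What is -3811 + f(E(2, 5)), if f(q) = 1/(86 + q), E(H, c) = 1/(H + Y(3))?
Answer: -4592241/1205 ≈ -3811.0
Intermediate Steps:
Y(Z) = Z + Z**2 (Y(Z) = (Z**2 + 0) + Z = Z**2 + Z = Z + Z**2)
E(H, c) = 1/(12 + H) (E(H, c) = 1/(H + 3*(1 + 3)) = 1/(H + 3*4) = 1/(H + 12) = 1/(12 + H))
-3811 + f(E(2, 5)) = -3811 + 1/(86 + 1/(12 + 2)) = -3811 + 1/(86 + 1/14) = -3811 + 1/(1205/14) = -3811 + 14/1205 = -4592241/1205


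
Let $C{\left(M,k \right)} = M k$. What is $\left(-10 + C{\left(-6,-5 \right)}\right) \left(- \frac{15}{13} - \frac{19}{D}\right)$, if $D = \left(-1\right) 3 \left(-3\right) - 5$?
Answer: $- \frac{1535}{13} \approx -118.08$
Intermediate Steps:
$D = 4$ ($D = \left(-3\right) \left(-3\right) - 5 = 9 - 5 = 4$)
$\left(-10 + C{\left(-6,-5 \right)}\right) \left(- \frac{15}{13} - \frac{19}{D}\right) = \left(-10 - -30\right) \left(- \frac{15}{13} - \frac{19}{4}\right) = \left(-10 + 30\right) \left(\left(-15\right) \frac{1}{13} - \frac{19}{4}\right) = 20 \left(- \frac{15}{13} - \frac{19}{4}\right) = 20 \left(- \frac{307}{52}\right) = - \frac{1535}{13}$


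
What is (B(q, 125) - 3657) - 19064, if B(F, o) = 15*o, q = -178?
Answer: -20846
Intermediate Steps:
(B(q, 125) - 3657) - 19064 = (15*125 - 3657) - 19064 = (1875 - 3657) - 19064 = -1782 - 19064 = -20846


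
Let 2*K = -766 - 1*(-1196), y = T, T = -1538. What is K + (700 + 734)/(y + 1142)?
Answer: 13951/66 ≈ 211.38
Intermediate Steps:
y = -1538
K = 215 (K = (-766 - 1*(-1196))/2 = (-766 + 1196)/2 = (½)*430 = 215)
K + (700 + 734)/(y + 1142) = 215 + (700 + 734)/(-1538 + 1142) = 215 + 1434/(-396) = 215 + 1434*(-1/396) = 215 - 239/66 = 13951/66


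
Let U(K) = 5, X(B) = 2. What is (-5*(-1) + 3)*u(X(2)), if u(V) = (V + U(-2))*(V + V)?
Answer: 224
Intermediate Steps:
u(V) = 2*V*(5 + V) (u(V) = (V + 5)*(V + V) = (5 + V)*(2*V) = 2*V*(5 + V))
(-5*(-1) + 3)*u(X(2)) = (-5*(-1) + 3)*(2*2*(5 + 2)) = (5 + 3)*(2*2*7) = 8*28 = 224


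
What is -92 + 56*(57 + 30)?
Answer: 4780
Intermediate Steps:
-92 + 56*(57 + 30) = -92 + 56*87 = -92 + 4872 = 4780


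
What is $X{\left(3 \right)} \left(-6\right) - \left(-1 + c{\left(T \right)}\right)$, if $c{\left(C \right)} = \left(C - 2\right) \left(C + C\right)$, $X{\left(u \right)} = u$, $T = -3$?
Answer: $-47$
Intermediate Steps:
$c{\left(C \right)} = 2 C \left(-2 + C\right)$ ($c{\left(C \right)} = \left(-2 + C\right) 2 C = 2 C \left(-2 + C\right)$)
$X{\left(3 \right)} \left(-6\right) - \left(-1 + c{\left(T \right)}\right) = 3 \left(-6\right) + \left(1 - 2 \left(-3\right) \left(-2 - 3\right)\right) = -18 + \left(1 - 2 \left(-3\right) \left(-5\right)\right) = -18 + \left(1 - 30\right) = -18 - 29 = -47$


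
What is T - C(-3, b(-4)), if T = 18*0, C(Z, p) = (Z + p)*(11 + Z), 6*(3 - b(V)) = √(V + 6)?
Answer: 4*√2/3 ≈ 1.8856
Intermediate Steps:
b(V) = 3 - √(6 + V)/6 (b(V) = 3 - √(V + 6)/6 = 3 - √(6 + V)/6)
C(Z, p) = (11 + Z)*(Z + p)
T = 0
T - C(-3, b(-4)) = 0 - ((-3)² + 11*(-3) + 11*(3 - √(6 - 4)/6) - 3*(3 - √(6 - 4)/6)) = 0 - (9 - 33 + 11*(3 - √2/6) - 3*(3 - √2/6)) = 0 - (9 - 33 + (33 - 11*√2/6) + (-9 + √2/2)) = 0 - (-4)*√2/3 = 0 + 4*√2/3 = 4*√2/3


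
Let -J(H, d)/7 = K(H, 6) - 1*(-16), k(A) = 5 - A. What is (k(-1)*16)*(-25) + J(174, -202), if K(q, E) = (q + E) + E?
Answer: -3814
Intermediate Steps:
K(q, E) = q + 2*E (K(q, E) = (E + q) + E = q + 2*E)
J(H, d) = -196 - 7*H (J(H, d) = -7*((H + 2*6) - 1*(-16)) = -7*((H + 12) + 16) = -7*((12 + H) + 16) = -7*(28 + H) = -196 - 7*H)
(k(-1)*16)*(-25) + J(174, -202) = ((5 - 1*(-1))*16)*(-25) + (-196 - 7*174) = ((5 + 1)*16)*(-25) + (-196 - 1218) = (6*16)*(-25) - 1414 = 96*(-25) - 1414 = -2400 - 1414 = -3814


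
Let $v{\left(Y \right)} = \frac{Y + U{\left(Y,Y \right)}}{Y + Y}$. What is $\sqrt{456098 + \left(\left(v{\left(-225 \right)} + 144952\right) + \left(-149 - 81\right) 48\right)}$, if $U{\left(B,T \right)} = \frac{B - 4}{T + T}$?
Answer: $\frac{\sqrt{119477126021}}{450} \approx 768.12$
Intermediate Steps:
$U{\left(B,T \right)} = \frac{-4 + B}{2 T}$
$v{\left(Y \right)} = \frac{Y + \frac{-4 + Y}{2 Y}}{2 Y}$ ($v{\left(Y \right)} = \frac{Y + \frac{-4 + Y}{2 Y}}{Y + Y} = \frac{Y + \frac{-4 + Y}{2 Y}}{2 Y}$)
$\sqrt{456098 + \left(\left(v{\left(-225 \right)} + 144952\right) + \left(-149 - 81\right) 48\right)} = \sqrt{456098 + \left(\left(\frac{-4 - 225 + 2 \left(-225\right)^{2}}{4 \cdot 50625} + 144952\right) + \left(-149 - 81\right) 48\right)} = \sqrt{456098 + \left(\left(\frac{1}{4} \cdot \frac{1}{50625} \left(-4 - 225 + 2 \cdot 50625\right) + 144952\right) - 11040\right)} = \sqrt{456098 + \left(\left(\frac{1}{4} \cdot \frac{1}{50625} \left(-4 - 225 + 101250\right) + 144952\right) - 11040\right)} = \sqrt{456098 + \left(\left(\frac{1}{4} \cdot \frac{1}{50625} \cdot 101021 + 144952\right) - 11040\right)} = \sqrt{456098 + \left(\left(\frac{101021}{202500} + 144952\right) - 11040\right)} = \sqrt{456098 + \left(\frac{29352881021}{202500} - 11040\right)} = \sqrt{456098 + \frac{27117281021}{202500}} = \sqrt{\frac{119477126021}{202500}} = \frac{\sqrt{119477126021}}{450}$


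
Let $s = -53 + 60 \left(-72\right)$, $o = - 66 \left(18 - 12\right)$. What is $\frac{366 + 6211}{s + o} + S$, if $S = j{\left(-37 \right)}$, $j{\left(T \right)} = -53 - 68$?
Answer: $- \frac{583626}{4769} \approx -122.38$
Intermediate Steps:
$o = -396$ ($o = \left(-66\right) 6 = -396$)
$s = -4373$ ($s = -53 - 4320 = -4373$)
$j{\left(T \right)} = -121$ ($j{\left(T \right)} = -53 - 68 = -121$)
$S = -121$
$\frac{366 + 6211}{s + o} + S = \frac{366 + 6211}{-4373 - 396} - 121 = \frac{6577}{-4769} - 121 = 6577 \left(- \frac{1}{4769}\right) - 121 = - \frac{6577}{4769} - 121 = - \frac{583626}{4769}$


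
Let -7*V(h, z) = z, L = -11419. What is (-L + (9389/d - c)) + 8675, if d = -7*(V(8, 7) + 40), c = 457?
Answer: 5351512/273 ≈ 19603.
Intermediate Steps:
V(h, z) = -z/7
d = -273 (d = -7*(-⅐*7 + 40) = -7*(-1 + 40) = -7*39 = -273)
(-L + (9389/d - c)) + 8675 = (-1*(-11419) + (9389/(-273) - 1*457)) + 8675 = (11419 + (9389*(-1/273) - 457)) + 8675 = (11419 + (-9389/273 - 457)) + 8675 = (11419 - 134150/273) + 8675 = 2983237/273 + 8675 = 5351512/273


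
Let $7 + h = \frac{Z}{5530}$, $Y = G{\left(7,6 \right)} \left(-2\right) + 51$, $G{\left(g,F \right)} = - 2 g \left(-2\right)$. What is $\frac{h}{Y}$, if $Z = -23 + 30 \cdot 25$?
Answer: $\frac{37983}{27650} \approx 1.3737$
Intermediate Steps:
$Z = 727$ ($Z = -23 + 750 = 727$)
$G{\left(g,F \right)} = 4 g$
$Y = -5$ ($Y = 4 \cdot 7 \left(-2\right) + 51 = 28 \left(-2\right) + 51 = -56 + 51 = -5$)
$h = - \frac{37983}{5530}$ ($h = -7 + \frac{727}{5530} = - \frac{37983}{5530} \approx -6.8685$)
$\frac{h}{Y} = - \frac{37983}{5530 \left(-5\right)} = \left(- \frac{37983}{5530}\right) \left(- \frac{1}{5}\right) = \frac{37983}{27650}$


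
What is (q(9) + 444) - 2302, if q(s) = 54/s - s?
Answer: -1861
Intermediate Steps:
q(s) = -s + 54/s
(q(9) + 444) - 2302 = ((-1*9 + 54/9) + 444) - 2302 = ((-9 + 54*(⅑)) + 444) - 2302 = ((-9 + 6) + 444) - 2302 = (-3 + 444) - 2302 = 441 - 2302 = -1861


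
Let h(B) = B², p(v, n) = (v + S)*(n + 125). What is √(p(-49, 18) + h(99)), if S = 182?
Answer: 2*√7205 ≈ 169.76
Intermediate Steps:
p(v, n) = (125 + n)*(182 + v) (p(v, n) = (v + 182)*(n + 125) = (182 + v)*(125 + n) = (125 + n)*(182 + v))
√(p(-49, 18) + h(99)) = √((22750 + 125*(-49) + 182*18 + 18*(-49)) + 99²) = √((22750 - 6125 + 3276 - 882) + 9801) = √(19019 + 9801) = √28820 = 2*√7205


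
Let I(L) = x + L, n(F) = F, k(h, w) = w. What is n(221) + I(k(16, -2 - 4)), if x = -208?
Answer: 7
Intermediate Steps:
I(L) = -208 + L
n(221) + I(k(16, -2 - 4)) = 221 + (-208 + (-2 - 4)) = 221 + (-208 - 6) = 221 - 214 = 7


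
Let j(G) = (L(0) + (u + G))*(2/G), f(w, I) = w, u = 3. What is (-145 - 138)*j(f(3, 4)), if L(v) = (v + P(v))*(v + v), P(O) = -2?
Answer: -1132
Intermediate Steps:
L(v) = 2*v*(-2 + v) (L(v) = (v - 2)*(v + v) = (-2 + v)*(2*v) = 2*v*(-2 + v))
j(G) = 2*(3 + G)/G (j(G) = (2*0*(-2 + 0) + (3 + G))*(2/G) = (2*0*(-2) + (3 + G))*(2/G) = (0 + (3 + G))*(2/G) = (3 + G)*(2/G) = 2*(3 + G)/G)
(-145 - 138)*j(f(3, 4)) = (-145 - 138)*(2 + 6/3) = -283*(2 + 6*(1/3)) = -283*(2 + 2) = -283*4 = -1132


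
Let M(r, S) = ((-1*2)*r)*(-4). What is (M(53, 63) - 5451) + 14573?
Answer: 9546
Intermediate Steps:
M(r, S) = 8*r (M(r, S) = -2*r*(-4) = 8*r)
(M(53, 63) - 5451) + 14573 = (8*53 - 5451) + 14573 = (424 - 5451) + 14573 = -5027 + 14573 = 9546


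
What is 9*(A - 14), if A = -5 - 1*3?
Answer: -198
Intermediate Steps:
A = -8 (A = -5 - 3 = -8)
9*(A - 14) = 9*(-8 - 14) = 9*(-22) = -198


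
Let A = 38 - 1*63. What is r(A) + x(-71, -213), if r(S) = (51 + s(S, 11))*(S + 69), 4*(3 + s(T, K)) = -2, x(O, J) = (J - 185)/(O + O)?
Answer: 148589/71 ≈ 2092.8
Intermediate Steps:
x(O, J) = (-185 + J)/(2*O) (x(O, J) = (-185 + J)/((2*O)) = (-185 + J)*(1/(2*O)) = (-185 + J)/(2*O))
s(T, K) = -7/2 (s(T, K) = -3 + (¼)*(-2) = -3 - ½ = -7/2)
A = -25 (A = 38 - 63 = -25)
r(S) = 6555/2 + 95*S/2 (r(S) = (51 - 7/2)*(S + 69) = 95*(69 + S)/2 = 6555/2 + 95*S/2)
r(A) + x(-71, -213) = (6555/2 + (95/2)*(-25)) + (½)*(-185 - 213)/(-71) = (6555/2 - 2375/2) + (½)*(-1/71)*(-398) = 2090 + 199/71 = 148589/71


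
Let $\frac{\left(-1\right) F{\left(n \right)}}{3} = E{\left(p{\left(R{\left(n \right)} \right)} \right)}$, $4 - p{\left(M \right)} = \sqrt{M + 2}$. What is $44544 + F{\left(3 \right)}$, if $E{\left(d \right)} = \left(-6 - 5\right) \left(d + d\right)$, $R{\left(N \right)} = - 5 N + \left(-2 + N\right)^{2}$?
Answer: $44808 - 132 i \sqrt{3} \approx 44808.0 - 228.63 i$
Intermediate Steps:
$R{\left(N \right)} = \left(-2 + N\right)^{2} - 5 N$
$p{\left(M \right)} = 4 - \sqrt{2 + M}$ ($p{\left(M \right)} = 4 - \sqrt{M + 2} = 4 - \sqrt{2 + M}$)
$E{\left(d \right)} = - 22 d$ ($E{\left(d \right)} = - 11 \cdot 2 d = - 22 d$)
$F{\left(n \right)} = 264 - 66 \sqrt{2 + \left(-2 + n\right)^{2} - 5 n}$ ($F{\left(n \right)} = - 3 \left(- 22 \left(4 - \sqrt{2 - \left(- \left(-2 + n\right)^{2} + 5 n\right)}\right)\right) = - 3 \left(- 22 \left(4 - \sqrt{2 + \left(-2 + n\right)^{2} - 5 n}\right)\right) = - 3 \left(-88 + 22 \sqrt{2 + \left(-2 + n\right)^{2} - 5 n}\right) = 264 - 66 \sqrt{2 + \left(-2 + n\right)^{2} - 5 n}$)
$44544 + F{\left(3 \right)} = 44544 + \left(264 - 66 \sqrt{6 + 3^{2} - 27}\right) = 44544 + \left(264 - 66 \sqrt{6 + 9 - 27}\right) = 44544 + \left(264 - 66 \sqrt{-12}\right) = 44544 + \left(264 - 66 \cdot 2 i \sqrt{3}\right) = 44544 + \left(264 - 132 i \sqrt{3}\right) = 44808 - 132 i \sqrt{3}$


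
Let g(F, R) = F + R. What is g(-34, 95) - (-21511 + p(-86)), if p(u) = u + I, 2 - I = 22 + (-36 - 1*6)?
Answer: 21636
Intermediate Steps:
I = 22 (I = 2 - (22 + (-36 - 1*6)) = 2 - (22 + (-36 - 6)) = 2 - (22 - 42) = 2 - 1*(-20) = 2 + 20 = 22)
p(u) = 22 + u (p(u) = u + 22 = 22 + u)
g(-34, 95) - (-21511 + p(-86)) = (-34 + 95) - (-21511 + (22 - 86)) = 61 - (-21511 - 64) = 61 - 1*(-21575) = 61 + 21575 = 21636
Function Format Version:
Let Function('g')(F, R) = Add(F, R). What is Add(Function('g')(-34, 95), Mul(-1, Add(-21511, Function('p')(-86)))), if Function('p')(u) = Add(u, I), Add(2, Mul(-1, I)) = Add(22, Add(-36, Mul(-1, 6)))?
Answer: 21636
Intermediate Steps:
I = 22 (I = Add(2, Mul(-1, Add(22, Add(-36, Mul(-1, 6))))) = Add(2, Mul(-1, Add(22, Add(-36, -6)))) = Add(2, Mul(-1, Add(22, -42))) = Add(2, Mul(-1, -20)) = Add(2, 20) = 22)
Function('p')(u) = Add(22, u) (Function('p')(u) = Add(u, 22) = Add(22, u))
Add(Function('g')(-34, 95), Mul(-1, Add(-21511, Function('p')(-86)))) = Add(Add(-34, 95), Mul(-1, Add(-21511, Add(22, -86)))) = Add(61, Mul(-1, Add(-21511, -64))) = Add(61, Mul(-1, -21575)) = Add(61, 21575) = 21636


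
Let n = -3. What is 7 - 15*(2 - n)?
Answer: -68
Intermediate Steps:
7 - 15*(2 - n) = 7 - 15*(2 - 1*(-3)) = 7 - 15*(2 + 3) = 7 - 15*5 = 7 - 75 = -68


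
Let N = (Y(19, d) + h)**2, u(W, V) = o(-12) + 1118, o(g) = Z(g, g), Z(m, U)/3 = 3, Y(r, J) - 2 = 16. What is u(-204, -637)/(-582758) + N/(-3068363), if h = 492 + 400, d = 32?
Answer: -486039944901/1788113085154 ≈ -0.27182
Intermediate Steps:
Y(r, J) = 18 (Y(r, J) = 2 + 16 = 18)
h = 892
Z(m, U) = 9 (Z(m, U) = 3*3 = 9)
o(g) = 9
u(W, V) = 1127 (u(W, V) = 9 + 1118 = 1127)
N = 828100 (N = (18 + 892)**2 = 910**2 = 828100)
u(-204, -637)/(-582758) + N/(-3068363) = 1127/(-582758) + 828100/(-3068363) = 1127*(-1/582758) + 828100*(-1/3068363) = -1127/582758 - 828100/3068363 = -486039944901/1788113085154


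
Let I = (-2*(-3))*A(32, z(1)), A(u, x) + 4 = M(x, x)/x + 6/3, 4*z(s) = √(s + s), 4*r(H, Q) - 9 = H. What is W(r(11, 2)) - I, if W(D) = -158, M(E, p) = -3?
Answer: -146 + 36*√2 ≈ -95.088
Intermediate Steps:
r(H, Q) = 9/4 + H/4
z(s) = √2*√s/4 (z(s) = √(s + s)/4 = √(2*s)/4 = (√2*√s)/4 = √2*√s/4)
A(u, x) = -2 - 3/x (A(u, x) = -4 + (-3/x + 6/3) = -4 + (-3/x + 6*(⅓)) = -4 + (-3/x + 2) = -4 + (2 - 3/x) = -2 - 3/x)
I = -12 - 36*√2 (I = (-2*(-3))*(-2 - 3*2*√2) = 6*(-2 - 3*2*√2) = 6*(-2 - 6*√2) = -12 - 36*√2 ≈ -62.912)
W(r(11, 2)) - I = -158 - (-12 - 36*√2) = -158 + (12 + 36*√2) = -146 + 36*√2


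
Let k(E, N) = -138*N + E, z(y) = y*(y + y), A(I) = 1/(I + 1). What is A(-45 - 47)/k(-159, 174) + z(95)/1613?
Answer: 39702077663/3547891893 ≈ 11.190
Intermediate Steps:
A(I) = 1/(1 + I)
z(y) = 2*y² (z(y) = y*(2*y) = 2*y²)
k(E, N) = E - 138*N
A(-45 - 47)/k(-159, 174) + z(95)/1613 = 1/((1 + (-45 - 47))*(-159 - 138*174)) + (2*95²)/1613 = 1/((1 - 92)*(-159 - 24012)) + (2*9025)*(1/1613) = 1/(-91*(-24171)) + 18050*(1/1613) = -1/91*(-1/24171) + 18050/1613 = 1/2199561 + 18050/1613 = 39702077663/3547891893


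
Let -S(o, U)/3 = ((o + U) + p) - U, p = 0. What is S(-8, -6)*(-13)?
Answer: -312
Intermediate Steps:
S(o, U) = -3*o (S(o, U) = -3*(((o + U) + 0) - U) = -3*(((U + o) + 0) - U) = -3*((U + o) - U) = -3*o)
S(-8, -6)*(-13) = -3*(-8)*(-13) = 24*(-13) = -312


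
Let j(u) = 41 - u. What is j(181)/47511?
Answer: -140/47511 ≈ -0.0029467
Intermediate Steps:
j(181)/47511 = (41 - 1*181)/47511 = (41 - 181)*(1/47511) = -140*1/47511 = -140/47511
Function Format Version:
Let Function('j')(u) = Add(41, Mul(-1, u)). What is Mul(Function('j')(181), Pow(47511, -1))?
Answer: Rational(-140, 47511) ≈ -0.0029467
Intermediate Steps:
Mul(Function('j')(181), Pow(47511, -1)) = Mul(Add(41, Mul(-1, 181)), Pow(47511, -1)) = Mul(Add(41, -181), Rational(1, 47511)) = Mul(-140, Rational(1, 47511)) = Rational(-140, 47511)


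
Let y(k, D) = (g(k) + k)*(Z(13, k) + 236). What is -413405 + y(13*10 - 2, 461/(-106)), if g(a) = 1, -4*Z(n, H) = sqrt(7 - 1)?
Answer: -382961 - 129*sqrt(6)/4 ≈ -3.8304e+5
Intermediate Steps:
Z(n, H) = -sqrt(6)/4 (Z(n, H) = -sqrt(7 - 1)/4 = -sqrt(6)/4)
y(k, D) = (1 + k)*(236 - sqrt(6)/4) (y(k, D) = (1 + k)*(-sqrt(6)/4 + 236) = (1 + k)*(236 - sqrt(6)/4))
-413405 + y(13*10 - 2, 461/(-106)) = -413405 + (236 + 236*(13*10 - 2) - sqrt(6)/4 - (13*10 - 2)*sqrt(6)/4) = -413405 + (236 + 236*(130 - 2) - sqrt(6)/4 - (130 - 2)*sqrt(6)/4) = -413405 + (236 + 236*128 - sqrt(6)/4 - 1/4*128*sqrt(6)) = -413405 + (236 + 30208 - sqrt(6)/4 - 32*sqrt(6)) = -413405 + (30444 - 129*sqrt(6)/4) = -382961 - 129*sqrt(6)/4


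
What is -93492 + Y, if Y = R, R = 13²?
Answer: -93323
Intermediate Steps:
R = 169
Y = 169
-93492 + Y = -93492 + 169 = -93323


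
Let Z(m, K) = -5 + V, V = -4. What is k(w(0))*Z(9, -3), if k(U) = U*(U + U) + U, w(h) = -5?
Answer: -405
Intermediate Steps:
Z(m, K) = -9 (Z(m, K) = -5 - 4 = -9)
k(U) = U + 2*U² (k(U) = U*(2*U) + U = 2*U² + U = U + 2*U²)
k(w(0))*Z(9, -3) = -5*(1 + 2*(-5))*(-9) = -5*(1 - 10)*(-9) = -5*(-9)*(-9) = 45*(-9) = -405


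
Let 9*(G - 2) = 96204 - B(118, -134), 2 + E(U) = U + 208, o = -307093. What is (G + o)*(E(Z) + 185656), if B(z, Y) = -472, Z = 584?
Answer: -497278143778/9 ≈ -5.5253e+10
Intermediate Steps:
E(U) = 206 + U (E(U) = -2 + (U + 208) = -2 + (208 + U) = 206 + U)
G = 96694/9 (G = 2 + (96204 - 1*(-472))/9 = 2 + (96204 + 472)/9 = 2 + (⅑)*96676 = 2 + 96676/9 = 96694/9 ≈ 10744.)
(G + o)*(E(Z) + 185656) = (96694/9 - 307093)*((206 + 584) + 185656) = -2667143*(790 + 185656)/9 = -2667143/9*186446 = -497278143778/9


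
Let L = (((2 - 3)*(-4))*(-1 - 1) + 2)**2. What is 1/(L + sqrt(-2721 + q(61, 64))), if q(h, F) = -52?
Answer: 36/4069 - I*sqrt(2773)/4069 ≈ 0.0088474 - 0.012942*I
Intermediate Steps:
L = 36 (L = (-1*(-4)*(-2) + 2)**2 = (4*(-2) + 2)**2 = (-8 + 2)**2 = (-6)**2 = 36)
1/(L + sqrt(-2721 + q(61, 64))) = 1/(36 + sqrt(-2721 - 52)) = 1/(36 + sqrt(-2773)) = 1/(36 + I*sqrt(2773))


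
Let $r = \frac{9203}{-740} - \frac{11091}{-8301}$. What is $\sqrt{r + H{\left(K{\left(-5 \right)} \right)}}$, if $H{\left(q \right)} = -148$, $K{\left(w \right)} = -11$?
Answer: $\frac{i \sqrt{166760423702095}}{1023790} \approx 12.613 i$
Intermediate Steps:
$r = - \frac{22728921}{2047580}$ ($r = 9203 \left(- \frac{1}{740}\right) - - \frac{3697}{2767} = - \frac{9203}{740} + \frac{3697}{2767} = - \frac{22728921}{2047580} \approx -11.1$)
$\sqrt{r + H{\left(K{\left(-5 \right)} \right)}} = \sqrt{- \frac{22728921}{2047580} - 148} = \sqrt{- \frac{325770761}{2047580}} = \frac{i \sqrt{166760423702095}}{1023790}$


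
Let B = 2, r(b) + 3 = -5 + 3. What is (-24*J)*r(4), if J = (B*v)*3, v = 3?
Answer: 2160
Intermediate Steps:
r(b) = -5 (r(b) = -3 + (-5 + 3) = -3 - 2 = -5)
J = 18 (J = (2*3)*3 = 6*3 = 18)
(-24*J)*r(4) = -24*18*(-5) = -432*(-5) = 2160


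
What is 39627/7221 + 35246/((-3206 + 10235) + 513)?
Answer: 92229700/9076797 ≈ 10.161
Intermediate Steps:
39627/7221 + 35246/((-3206 + 10235) + 513) = 39627*(1/7221) + 35246/(7029 + 513) = 13209/2407 + 35246/7542 = 13209/2407 + 35246*(1/7542) = 13209/2407 + 17623/3771 = 92229700/9076797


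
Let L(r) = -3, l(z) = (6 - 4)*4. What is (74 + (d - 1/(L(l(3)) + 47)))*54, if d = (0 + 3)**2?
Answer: 98577/22 ≈ 4480.8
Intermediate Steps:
l(z) = 8 (l(z) = 2*4 = 8)
d = 9 (d = 3**2 = 9)
(74 + (d - 1/(L(l(3)) + 47)))*54 = (74 + (9 - 1/(-3 + 47)))*54 = (74 + (9 - 1/44))*54 = (74 + 395/44)*54 = (3651/44)*54 = 98577/22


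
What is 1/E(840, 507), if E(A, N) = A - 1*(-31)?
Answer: 1/871 ≈ 0.0011481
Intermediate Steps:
E(A, N) = 31 + A (E(A, N) = A + 31 = 31 + A)
1/E(840, 507) = 1/(31 + 840) = 1/871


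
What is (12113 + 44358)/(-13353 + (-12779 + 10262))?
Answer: -56471/15870 ≈ -3.5583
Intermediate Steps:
(12113 + 44358)/(-13353 + (-12779 + 10262)) = 56471/(-13353 - 2517) = 56471/(-15870) = 56471*(-1/15870) = -56471/15870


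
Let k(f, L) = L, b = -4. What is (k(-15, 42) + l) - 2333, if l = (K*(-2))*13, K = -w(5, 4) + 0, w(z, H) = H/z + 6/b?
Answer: -11546/5 ≈ -2309.2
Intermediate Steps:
w(z, H) = -3/2 + H/z (w(z, H) = H/z + 6/(-4) = H/z + 6*(-1/4) = H/z - 3/2 = -3/2 + H/z)
K = 7/10 (K = -(-3/2 + 4/5) + 0 = -1*(-7/10) + 0 = 7/10 + 0 = 7/10 ≈ 0.70000)
l = -91/5 (l = ((7/10)*(-2))*13 = -7/5*13 = -91/5 ≈ -18.200)
(k(-15, 42) + l) - 2333 = (42 - 91/5) - 2333 = 119/5 - 2333 = -11546/5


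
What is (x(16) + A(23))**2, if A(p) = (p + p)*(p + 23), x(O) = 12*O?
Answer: 5326864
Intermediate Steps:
A(p) = 2*p*(23 + p) (A(p) = (2*p)*(23 + p) = 2*p*(23 + p))
(x(16) + A(23))**2 = (12*16 + 2*23*(23 + 23))**2 = (192 + 2*23*46)**2 = (192 + 2116)**2 = 2308**2 = 5326864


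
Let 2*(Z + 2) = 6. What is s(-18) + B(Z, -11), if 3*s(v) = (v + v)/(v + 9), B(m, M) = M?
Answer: -29/3 ≈ -9.6667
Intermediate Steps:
Z = 1 (Z = -2 + (½)*6 = -2 + 3 = 1)
s(v) = 2*v/(3*(9 + v)) (s(v) = ((v + v)/(v + 9))/3 = ((2*v)/(9 + v))/3 = (2*v/(9 + v))/3 = 2*v/(3*(9 + v)))
s(-18) + B(Z, -11) = (⅔)*(-18)/(9 - 18) - 11 = (⅔)*(-18)/(-9) - 11 = (⅔)*(-18)*(-⅑) - 11 = 4/3 - 11 = -29/3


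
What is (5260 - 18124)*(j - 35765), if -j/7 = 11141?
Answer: 1463305728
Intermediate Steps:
j = -77987 (j = -7*11141 = -77987)
(5260 - 18124)*(j - 35765) = (5260 - 18124)*(-77987 - 35765) = -12864*(-113752) = 1463305728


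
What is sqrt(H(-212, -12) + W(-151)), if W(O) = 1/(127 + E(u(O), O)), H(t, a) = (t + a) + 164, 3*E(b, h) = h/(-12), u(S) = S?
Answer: 4*I*sqrt(83639607)/4723 ≈ 7.7455*I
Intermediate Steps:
E(b, h) = -h/36 (E(b, h) = (h/(-12))/3 = (h*(-1/12))/3 = (-h/12)/3 = -h/36)
H(t, a) = 164 + a + t (H(t, a) = (a + t) + 164 = 164 + a + t)
W(O) = 1/(127 - O/36)
sqrt(H(-212, -12) + W(-151)) = sqrt((164 - 12 - 212) - 36/(-4572 - 151)) = sqrt(-60 - 36/(-4723)) = sqrt(-60 - 36*(-1/4723)) = sqrt(-60 + 36/4723) = sqrt(-283344/4723) = 4*I*sqrt(83639607)/4723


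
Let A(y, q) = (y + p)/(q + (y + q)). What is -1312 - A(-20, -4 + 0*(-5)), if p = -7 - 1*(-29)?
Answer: -18367/14 ≈ -1311.9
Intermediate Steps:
p = 22 (p = -7 + 29 = 22)
A(y, q) = (22 + y)/(y + 2*q) (A(y, q) = (y + 22)/(q + (y + q)) = (22 + y)/(q + (q + y)) = (22 + y)/(y + 2*q))
-1312 - A(-20, -4 + 0*(-5)) = -1312 - (22 - 20)/(-20 + 2*(-4 + 0*(-5))) = -1312 - 2/(-20 + 2*(-4 + 0)) = -1312 - 2/(-20 + 2*(-4)) = -1312 - 2/(-20 - 8) = -1312 - 2/(-28) = -1312 - (-1)*2/28 = -1312 - 1*(-1/14) = -1312 + 1/14 = -18367/14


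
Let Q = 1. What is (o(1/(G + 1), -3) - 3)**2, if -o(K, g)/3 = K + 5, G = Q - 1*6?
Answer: 4761/16 ≈ 297.56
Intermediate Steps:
G = -5 (G = 1 - 1*6 = 1 - 6 = -5)
o(K, g) = -15 - 3*K (o(K, g) = -3*(K + 5) = -3*(5 + K) = -15 - 3*K)
(o(1/(G + 1), -3) - 3)**2 = ((-15 - 3/(-5 + 1)) - 3)**2 = ((-15 - 3/(-4)) - 3)**2 = ((-15 - 3*(-1/4)) - 3)**2 = ((-15 + 3/4) - 3)**2 = (-57/4 - 3)**2 = (-69/4)**2 = 4761/16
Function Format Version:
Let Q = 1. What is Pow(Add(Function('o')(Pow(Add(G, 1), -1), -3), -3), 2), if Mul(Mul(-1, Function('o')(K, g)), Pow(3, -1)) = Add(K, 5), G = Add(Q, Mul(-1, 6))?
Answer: Rational(4761, 16) ≈ 297.56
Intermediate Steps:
G = -5 (G = Add(1, Mul(-1, 6)) = Add(1, -6) = -5)
Function('o')(K, g) = Add(-15, Mul(-3, K)) (Function('o')(K, g) = Mul(-3, Add(K, 5)) = Mul(-3, Add(5, K)) = Add(-15, Mul(-3, K)))
Pow(Add(Function('o')(Pow(Add(G, 1), -1), -3), -3), 2) = Pow(Add(Add(-15, Mul(-3, Pow(Add(-5, 1), -1))), -3), 2) = Pow(Add(Add(-15, Mul(-3, Pow(-4, -1))), -3), 2) = Pow(Add(Add(-15, Mul(-3, Rational(-1, 4))), -3), 2) = Pow(Add(Add(-15, Rational(3, 4)), -3), 2) = Pow(Add(Rational(-57, 4), -3), 2) = Pow(Rational(-69, 4), 2) = Rational(4761, 16)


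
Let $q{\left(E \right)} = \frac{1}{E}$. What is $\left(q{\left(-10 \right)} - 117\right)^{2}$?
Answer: $\frac{1371241}{100} \approx 13712.0$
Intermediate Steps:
$\left(q{\left(-10 \right)} - 117\right)^{2} = \left(\frac{1}{-10} - 117\right)^{2} = \left(- \frac{1}{10} - 117\right)^{2} = \left(- \frac{1171}{10}\right)^{2} = \frac{1371241}{100}$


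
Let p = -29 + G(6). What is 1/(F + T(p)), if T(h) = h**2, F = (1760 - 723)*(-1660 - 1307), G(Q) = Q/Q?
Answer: -1/3075995 ≈ -3.2510e-7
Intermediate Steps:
G(Q) = 1
p = -28 (p = -29 + 1 = -28)
F = -3076779 (F = 1037*(-2967) = -3076779)
1/(F + T(p)) = 1/(-3076779 + (-28)**2) = 1/(-3076779 + 784) = 1/(-3075995) = -1/3075995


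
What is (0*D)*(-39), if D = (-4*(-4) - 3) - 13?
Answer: 0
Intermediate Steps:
D = 0 (D = (16 - 3) - 13 = 13 - 13 = 0)
(0*D)*(-39) = (0*0)*(-39) = 0*(-39) = 0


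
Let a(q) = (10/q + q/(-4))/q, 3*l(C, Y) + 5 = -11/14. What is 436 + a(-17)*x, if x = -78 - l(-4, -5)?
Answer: 7321409/16184 ≈ 452.39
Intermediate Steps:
l(C, Y) = -27/14 (l(C, Y) = -5/3 + (-11/14)/3 = -5/3 + (-11*1/14)/3 = -5/3 + (1/3)*(-11/14) = -5/3 - 11/42 = -27/14)
x = -1065/14 (x = -78 - 1*(-27/14) = -78 + 27/14 = -1065/14 ≈ -76.071)
a(q) = (10/q - q/4)/q (a(q) = (10/q + q*(-1/4))/q = (10/q - q/4)/q)
436 + a(-17)*x = 436 + (-1/4 + 10/(-17)**2)*(-1065/14) = 436 + (-1/4 + 10*(1/289))*(-1065/14) = 436 + (-1/4 + 10/289)*(-1065/14) = 436 - 249/1156*(-1065/14) = 436 + 265185/16184 = 7321409/16184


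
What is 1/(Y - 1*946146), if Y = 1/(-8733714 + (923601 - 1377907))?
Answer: -9188020/8693208370921 ≈ -1.0569e-6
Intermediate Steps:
Y = -1/9188020 (Y = 1/(-8733714 - 454306) = 1/(-9188020) = -1/9188020 ≈ -1.0884e-7)
1/(Y - 1*946146) = 1/(-1/9188020 - 1*946146) = 1/(-1/9188020 - 946146) = 1/(-8693208370921/9188020) = -9188020/8693208370921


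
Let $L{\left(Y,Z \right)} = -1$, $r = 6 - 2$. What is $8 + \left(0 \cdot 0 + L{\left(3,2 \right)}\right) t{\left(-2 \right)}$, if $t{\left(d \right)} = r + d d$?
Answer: $0$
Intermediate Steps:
$r = 4$ ($r = 6 - 2 = 4$)
$t{\left(d \right)} = 4 + d^{2}$ ($t{\left(d \right)} = 4 + d d = 4 + d^{2}$)
$8 + \left(0 \cdot 0 + L{\left(3,2 \right)}\right) t{\left(-2 \right)} = 8 + \left(0 \cdot 0 - 1\right) \left(4 + \left(-2\right)^{2}\right) = 8 + \left(0 - 1\right) \left(4 + 4\right) = 8 - 8 = 0$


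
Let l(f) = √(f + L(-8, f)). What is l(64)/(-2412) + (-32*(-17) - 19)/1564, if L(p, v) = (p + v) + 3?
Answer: 525/1564 - √123/2412 ≈ 0.33108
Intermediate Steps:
L(p, v) = 3 + p + v
l(f) = √(-5 + 2*f) (l(f) = √(f + (3 - 8 + f)) = √(f + (-5 + f)) = √(-5 + 2*f))
l(64)/(-2412) + (-32*(-17) - 19)/1564 = √(-5 + 2*64)/(-2412) + (-32*(-17) - 19)/1564 = √(-5 + 128)*(-1/2412) + (544 - 19)*(1/1564) = √123*(-1/2412) + 525*(1/1564) = -√123/2412 + 525/1564 = 525/1564 - √123/2412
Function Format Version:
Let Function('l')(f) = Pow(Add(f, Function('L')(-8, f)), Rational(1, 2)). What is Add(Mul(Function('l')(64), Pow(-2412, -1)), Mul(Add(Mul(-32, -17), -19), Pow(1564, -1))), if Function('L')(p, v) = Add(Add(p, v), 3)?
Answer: Add(Rational(525, 1564), Mul(Rational(-1, 2412), Pow(123, Rational(1, 2)))) ≈ 0.33108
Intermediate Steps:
Function('L')(p, v) = Add(3, p, v)
Function('l')(f) = Pow(Add(-5, Mul(2, f)), Rational(1, 2)) (Function('l')(f) = Pow(Add(f, Add(3, -8, f)), Rational(1, 2)) = Pow(Add(f, Add(-5, f)), Rational(1, 2)) = Pow(Add(-5, Mul(2, f)), Rational(1, 2)))
Add(Mul(Function('l')(64), Pow(-2412, -1)), Mul(Add(Mul(-32, -17), -19), Pow(1564, -1))) = Add(Mul(Pow(Add(-5, Mul(2, 64)), Rational(1, 2)), Pow(-2412, -1)), Mul(Add(Mul(-32, -17), -19), Pow(1564, -1))) = Add(Mul(Pow(Add(-5, 128), Rational(1, 2)), Rational(-1, 2412)), Mul(Add(544, -19), Rational(1, 1564))) = Add(Mul(Pow(123, Rational(1, 2)), Rational(-1, 2412)), Mul(525, Rational(1, 1564))) = Add(Mul(Rational(-1, 2412), Pow(123, Rational(1, 2))), Rational(525, 1564)) = Add(Rational(525, 1564), Mul(Rational(-1, 2412), Pow(123, Rational(1, 2))))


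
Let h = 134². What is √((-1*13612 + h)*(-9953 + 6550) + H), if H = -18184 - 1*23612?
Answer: 2*I*√3706107 ≈ 3850.3*I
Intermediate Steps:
h = 17956
H = -41796 (H = -18184 - 23612 = -41796)
√((-1*13612 + h)*(-9953 + 6550) + H) = √((-1*13612 + 17956)*(-9953 + 6550) - 41796) = √((-13612 + 17956)*(-3403) - 41796) = √(4344*(-3403) - 41796) = √(-14782632 - 41796) = √(-14824428) = 2*I*√3706107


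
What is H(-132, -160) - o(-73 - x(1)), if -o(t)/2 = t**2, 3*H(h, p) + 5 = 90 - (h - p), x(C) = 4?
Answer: 11877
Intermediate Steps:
H(h, p) = 85/3 - h/3 + p/3 (H(h, p) = -5/3 + (90 - (h - p))/3 = -5/3 + (90 + (p - h))/3 = -5/3 + (90 + p - h)/3 = -5/3 + (30 - h/3 + p/3) = 85/3 - h/3 + p/3)
o(t) = -2*t**2
H(-132, -160) - o(-73 - x(1)) = (85/3 - 1/3*(-132) + (1/3)*(-160)) - (-2)*(-73 - 1*4)**2 = (85/3 + 44 - 160/3) - (-2)*(-73 - 4)**2 = 19 - (-2)*(-77)**2 = 19 - (-2)*5929 = 19 - 1*(-11858) = 19 + 11858 = 11877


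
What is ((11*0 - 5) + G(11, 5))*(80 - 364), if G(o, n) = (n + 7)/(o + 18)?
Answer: 37772/29 ≈ 1302.5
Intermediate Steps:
G(o, n) = (7 + n)/(18 + o)
((11*0 - 5) + G(11, 5))*(80 - 364) = ((11*0 - 5) + (7 + 5)/(18 + 11))*(80 - 364) = ((0 - 5) + 12/29)*(-284) = (-5 + (1/29)*12)*(-284) = (-5 + 12/29)*(-284) = -133/29*(-284) = 37772/29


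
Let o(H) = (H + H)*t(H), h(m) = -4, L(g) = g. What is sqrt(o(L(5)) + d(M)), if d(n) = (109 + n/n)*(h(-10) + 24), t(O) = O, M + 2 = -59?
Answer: 15*sqrt(10) ≈ 47.434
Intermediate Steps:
M = -61 (M = -2 - 59 = -61)
o(H) = 2*H**2 (o(H) = (H + H)*H = (2*H)*H = 2*H**2)
d(n) = 2200 (d(n) = (109 + n/n)*(-4 + 24) = (109 + 1)*20 = 110*20 = 2200)
sqrt(o(L(5)) + d(M)) = sqrt(2*5**2 + 2200) = sqrt(2*25 + 2200) = sqrt(50 + 2200) = sqrt(2250) = 15*sqrt(10)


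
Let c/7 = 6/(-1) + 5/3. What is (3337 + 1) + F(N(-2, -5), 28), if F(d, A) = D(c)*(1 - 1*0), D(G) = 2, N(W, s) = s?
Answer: 3340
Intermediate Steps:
c = -91/3 (c = 7*(6/(-1) + 5/3) = 7*(6*(-1) + 5*(⅓)) = 7*(-6 + 5/3) = 7*(-13/3) = -91/3 ≈ -30.333)
F(d, A) = 2 (F(d, A) = 2*(1 - 1*0) = 2*(1 + 0) = 2*1 = 2)
(3337 + 1) + F(N(-2, -5), 28) = (3337 + 1) + 2 = 3338 + 2 = 3340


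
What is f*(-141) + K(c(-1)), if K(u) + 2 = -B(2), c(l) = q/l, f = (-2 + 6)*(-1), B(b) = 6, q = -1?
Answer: 556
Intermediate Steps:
f = -4 (f = 4*(-1) = -4)
c(l) = -1/l
K(u) = -8 (K(u) = -2 - 1*6 = -2 - 6 = -8)
f*(-141) + K(c(-1)) = -4*(-141) - 8 = 564 - 8 = 556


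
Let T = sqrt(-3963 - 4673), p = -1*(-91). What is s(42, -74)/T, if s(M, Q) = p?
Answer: -91*I*sqrt(2159)/4318 ≈ -0.97923*I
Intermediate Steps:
p = 91
T = 2*I*sqrt(2159) (T = sqrt(-8636) = 2*I*sqrt(2159) ≈ 92.93*I)
s(M, Q) = 91
s(42, -74)/T = 91/((2*I*sqrt(2159))) = 91*(-I*sqrt(2159)/4318) = -91*I*sqrt(2159)/4318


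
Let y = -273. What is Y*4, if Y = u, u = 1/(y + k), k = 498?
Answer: 4/225 ≈ 0.017778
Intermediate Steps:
u = 1/225 (u = 1/(-273 + 498) = 1/225 ≈ 0.0044444)
Y = 1/225 ≈ 0.0044444
Y*4 = (1/225)*4 = 4/225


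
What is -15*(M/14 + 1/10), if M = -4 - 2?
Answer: 69/14 ≈ 4.9286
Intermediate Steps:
M = -6
-15*(M/14 + 1/10) = -15*(-6/14 + 1/10) = -15*(-6*1/14 + 1*(⅒)) = -15*(-3/7 + ⅒) = -15*(-23/70) = 69/14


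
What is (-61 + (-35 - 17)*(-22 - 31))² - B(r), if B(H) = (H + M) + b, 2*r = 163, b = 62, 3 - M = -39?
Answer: 14525679/2 ≈ 7.2628e+6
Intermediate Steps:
M = 42 (M = 3 - 1*(-39) = 3 + 39 = 42)
r = 163/2 (r = (½)*163 = 163/2 ≈ 81.500)
B(H) = 104 + H (B(H) = (H + 42) + 62 = (42 + H) + 62 = 104 + H)
(-61 + (-35 - 17)*(-22 - 31))² - B(r) = (-61 + (-35 - 17)*(-22 - 31))² - (104 + 163/2) = (-61 - 52*(-53))² - 1*371/2 = (-61 + 2756)² - 371/2 = 2695² - 371/2 = 7263025 - 371/2 = 14525679/2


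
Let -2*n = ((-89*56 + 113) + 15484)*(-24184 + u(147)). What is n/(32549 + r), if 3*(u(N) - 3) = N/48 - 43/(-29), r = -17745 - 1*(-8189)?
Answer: 119070229253/21337504 ≈ 5580.3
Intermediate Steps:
r = -9556 (r = -17745 + 8189 = -9556)
u(N) = 304/87 + N/144 (u(N) = 3 + (N/48 - 43/(-29))/3 = 3 + (N*(1/48) - 43*(-1/29))/3 = 3 + (N/48 + 43/29)/3 = 3 + (43/29 + N/48)/3 = 3 + (43/87 + N/144) = 304/87 + N/144)
n = 119070229253/928 (n = -((-89*56 + 113) + 15484)*(-24184 + (304/87 + (1/144)*147))/2 = -((-4984 + 113) + 15484)*(-24184 + (304/87 + 49/48))/2 = -(-4871 + 15484)*(-24184 + 2095/464)/2 = -10613*(-11219281)/(2*464) = -1/2*(-119070229253/464) = 119070229253/928 ≈ 1.2831e+8)
n/(32549 + r) = 119070229253/(928*(32549 - 9556)) = (119070229253/928)/22993 = (119070229253/928)*(1/22993) = 119070229253/21337504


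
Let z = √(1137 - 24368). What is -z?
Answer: -I*√23231 ≈ -152.42*I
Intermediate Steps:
z = I*√23231 (z = √(-23231) = I*√23231 ≈ 152.42*I)
-z = -I*√23231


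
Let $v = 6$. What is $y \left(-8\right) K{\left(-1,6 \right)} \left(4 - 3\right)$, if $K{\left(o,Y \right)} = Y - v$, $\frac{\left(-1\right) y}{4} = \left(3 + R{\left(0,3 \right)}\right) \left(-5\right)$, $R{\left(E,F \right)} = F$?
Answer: $0$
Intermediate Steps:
$y = 120$ ($y = - 4 \left(3 + 3\right) \left(-5\right) = - 4 \cdot 6 \left(-5\right) = \left(-4\right) \left(-30\right) = 120$)
$K{\left(o,Y \right)} = -6 + Y$ ($K{\left(o,Y \right)} = Y - 6 = -6 + Y$)
$y \left(-8\right) K{\left(-1,6 \right)} \left(4 - 3\right) = 120 \left(-8\right) \left(-6 + 6\right) \left(4 - 3\right) = - 960 \cdot 0 \cdot 1 = \left(-960\right) 0 = 0$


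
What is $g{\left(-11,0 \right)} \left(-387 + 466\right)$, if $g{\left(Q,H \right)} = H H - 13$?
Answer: $-1027$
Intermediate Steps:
$g{\left(Q,H \right)} = -13 + H^{2}$ ($g{\left(Q,H \right)} = H^{2} - 13 = -13 + H^{2}$)
$g{\left(-11,0 \right)} \left(-387 + 466\right) = \left(-13 + 0^{2}\right) \left(-387 + 466\right) = \left(-13 + 0\right) 79 = \left(-13\right) 79 = -1027$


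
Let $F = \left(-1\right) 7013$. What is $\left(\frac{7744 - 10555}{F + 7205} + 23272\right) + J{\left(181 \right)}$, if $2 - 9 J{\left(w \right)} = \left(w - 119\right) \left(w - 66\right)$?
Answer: $\frac{1437783}{64} \approx 22465.0$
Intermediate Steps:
$F = -7013$
$J{\left(w \right)} = \frac{2}{9} - \frac{\left(-119 + w\right) \left(-66 + w\right)}{9}$ ($J{\left(w \right)} = \frac{2}{9} - \frac{\left(w - 119\right) \left(w - 66\right)}{9} = \frac{2}{9} - \frac{\left(-119 + w\right) \left(-66 + w\right)}{9}$)
$\left(\frac{7744 - 10555}{F + 7205} + 23272\right) + J{\left(181 \right)} = \left(\frac{7744 - 10555}{-7013 + 7205} + 23272\right) - \left(- \frac{25633}{9} + \frac{32761}{9}\right) = \left(- \frac{2811}{192} + 23272\right) - 792 = \left(\left(-2811\right) \frac{1}{192} + 23272\right) - 792 = \left(- \frac{937}{64} + 23272\right) - 792 = \frac{1488471}{64} - 792 = \frac{1437783}{64}$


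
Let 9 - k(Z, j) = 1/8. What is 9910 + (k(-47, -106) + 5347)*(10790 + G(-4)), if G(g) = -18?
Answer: 115406791/2 ≈ 5.7703e+7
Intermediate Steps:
k(Z, j) = 71/8 (k(Z, j) = 9 - 1/8 = 9 - 1*⅛ = 9 - ⅛ = 71/8)
9910 + (k(-47, -106) + 5347)*(10790 + G(-4)) = 9910 + (71/8 + 5347)*(10790 - 18) = 9910 + (42847/8)*10772 = 9910 + 115386971/2 = 115406791/2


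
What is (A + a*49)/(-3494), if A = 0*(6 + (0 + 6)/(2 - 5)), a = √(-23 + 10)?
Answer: -49*I*√13/3494 ≈ -0.050564*I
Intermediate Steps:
a = I*√13 (a = √(-13) = I*√13 ≈ 3.6056*I)
A = 0 (A = 0*(6 + 6/(-3)) = 0*(6 + 6*(-⅓)) = 0*(6 - 2) = 0*4 = 0)
(A + a*49)/(-3494) = (0 + (I*√13)*49)/(-3494) = (0 + 49*I*√13)*(-1/3494) = (49*I*√13)*(-1/3494) = -49*I*√13/3494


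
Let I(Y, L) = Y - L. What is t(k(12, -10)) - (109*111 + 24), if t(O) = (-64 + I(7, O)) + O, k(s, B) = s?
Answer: -12180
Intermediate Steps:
t(O) = -57 (t(O) = (-64 + (7 - O)) + O = (-57 - O) + O = -57)
t(k(12, -10)) - (109*111 + 24) = -57 - (109*111 + 24) = -57 - (12099 + 24) = -57 - 1*12123 = -57 - 12123 = -12180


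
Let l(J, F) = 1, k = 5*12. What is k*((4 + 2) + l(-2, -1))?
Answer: 420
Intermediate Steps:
k = 60
k*((4 + 2) + l(-2, -1)) = 60*((4 + 2) + 1) = 60*(6 + 1) = 60*7 = 420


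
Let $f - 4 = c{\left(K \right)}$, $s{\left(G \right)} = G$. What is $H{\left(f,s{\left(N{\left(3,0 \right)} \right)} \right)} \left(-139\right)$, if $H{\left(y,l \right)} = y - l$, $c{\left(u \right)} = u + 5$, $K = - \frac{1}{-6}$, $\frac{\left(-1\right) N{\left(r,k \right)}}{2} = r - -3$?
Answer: $- \frac{17653}{6} \approx -2942.2$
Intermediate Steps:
$N{\left(r,k \right)} = -6 - 2 r$ ($N{\left(r,k \right)} = - 2 \left(r - -3\right) = - 2 \left(r + 3\right) = - 2 \left(3 + r\right) = -6 - 2 r$)
$K = \frac{1}{6}$ ($K = \left(-1\right) \left(- \frac{1}{6}\right) = \frac{1}{6} \approx 0.16667$)
$c{\left(u \right)} = 5 + u$
$f = \frac{55}{6}$ ($f = 4 + \left(5 + \frac{1}{6}\right) = 4 + \frac{31}{6} = \frac{55}{6} \approx 9.1667$)
$H{\left(f,s{\left(N{\left(3,0 \right)} \right)} \right)} \left(-139\right) = \left(\frac{55}{6} - \left(-6 - 6\right)\right) \left(-139\right) = \left(\frac{55}{6} - -12\right) \left(-139\right) = \left(\frac{55}{6} + 12\right) \left(-139\right) = \frac{127}{6} \left(-139\right) = - \frac{17653}{6}$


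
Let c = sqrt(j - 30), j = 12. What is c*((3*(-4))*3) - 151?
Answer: -151 - 108*I*sqrt(2) ≈ -151.0 - 152.74*I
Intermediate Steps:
c = 3*I*sqrt(2) (c = sqrt(12 - 30) = sqrt(-18) = 3*I*sqrt(2) ≈ 4.2426*I)
c*((3*(-4))*3) - 151 = (3*I*sqrt(2))*((3*(-4))*3) - 151 = (3*I*sqrt(2))*(-12*3) - 151 = (3*I*sqrt(2))*(-36) - 151 = -108*I*sqrt(2) - 151 = -151 - 108*I*sqrt(2)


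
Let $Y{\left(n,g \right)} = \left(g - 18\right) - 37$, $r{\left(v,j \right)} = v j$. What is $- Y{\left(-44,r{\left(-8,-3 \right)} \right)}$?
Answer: $31$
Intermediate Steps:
$r{\left(v,j \right)} = j v$
$Y{\left(n,g \right)} = -55 + g$ ($Y{\left(n,g \right)} = \left(-18 + g\right) - 37 = -55 + g$)
$- Y{\left(-44,r{\left(-8,-3 \right)} \right)} = - (-55 - -24) = - (-55 + 24) = \left(-1\right) \left(-31\right) = 31$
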